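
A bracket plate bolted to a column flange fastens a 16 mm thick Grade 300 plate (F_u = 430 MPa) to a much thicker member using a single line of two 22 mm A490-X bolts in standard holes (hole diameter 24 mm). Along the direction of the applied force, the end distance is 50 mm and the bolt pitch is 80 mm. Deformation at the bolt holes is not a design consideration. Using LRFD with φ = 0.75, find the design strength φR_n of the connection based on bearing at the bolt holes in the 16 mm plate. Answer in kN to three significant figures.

Per bolt r_n = 1.5 l_c t F_u ≤ 3.0 d t F_u; upper limit = 3.0 × 22 × 16 × 430 / 1000 = 454.1 kN.
Edge bolt: l_c = 50 − 24/2 = 38 mm → 1.5 × 38 × 16 × 430 / 1000 = 392.2 → r_n = 392.2 kN.
Interior bolts: l_c = 80 − 24 = 56 mm → 1.5 × 56 × 16 × 430 / 1000 = 577.9 → r_n = 454.1 kN.
R_n = 1 × 392.2 + 1 × 454.1 = 846.2 kN.
Design strength φR_n = 0.75 × 846.2 = 635 kN.

635 kN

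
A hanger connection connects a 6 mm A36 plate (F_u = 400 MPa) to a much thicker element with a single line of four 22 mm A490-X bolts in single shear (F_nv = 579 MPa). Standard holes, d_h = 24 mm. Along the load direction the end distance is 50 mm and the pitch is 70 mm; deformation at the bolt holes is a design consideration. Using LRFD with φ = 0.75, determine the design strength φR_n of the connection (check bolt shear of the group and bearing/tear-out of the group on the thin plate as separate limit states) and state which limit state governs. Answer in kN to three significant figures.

Bolt shear: A_b = π·22²/4 = 380.1 mm²; R_n = 579 × 380.1 × 4 × 1 / 1000 = 880.4 kN → 0.75 × 880.4 = 660 kN.
Bearing (1.2 l_c t F_u ≤ 2.4 d t F_u): upper limit = 2.4·22·6·400 / 1000 = 126.7 kN.
  Edge l_c = 50 − 24/2 = 38 → r_n = 109.4 kN; interior l_c = 70 − 24 = 46 → r_n = 126.7 kN.
  R_n,bearing = 1·109.4 + 3·126.7 = 489.6 kN → 0.75 × 489.6 = 367 kN.
Bearing governs: 367 kN.

367 kN (bearing governs)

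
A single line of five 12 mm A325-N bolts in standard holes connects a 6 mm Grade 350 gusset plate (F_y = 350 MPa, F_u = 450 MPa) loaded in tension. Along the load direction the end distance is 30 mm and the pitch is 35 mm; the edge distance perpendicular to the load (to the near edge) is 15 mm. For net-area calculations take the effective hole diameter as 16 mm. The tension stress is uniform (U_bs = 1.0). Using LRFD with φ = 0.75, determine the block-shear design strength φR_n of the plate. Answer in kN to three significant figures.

Shear plane L_v = 30 + 4·35 = 170 mm; A_gv = 170 × 6 = 1020 mm².
A_nv = (170 − 4.5·16) × 6 = 588 mm².
A_nt = (15 − 0.5·16) × 6 = 42 mm².
0.6 F_u A_nv = 158.8 kN; 0.6 F_y A_gv = 214.2 kN → shear rupture governs the shear term.
R_n = 158.8 + 1.0 × 450 × 42 / 1000 = 177.7 kN.
Design strength φR_n = 0.75 × 177.7 = 133 kN.

133 kN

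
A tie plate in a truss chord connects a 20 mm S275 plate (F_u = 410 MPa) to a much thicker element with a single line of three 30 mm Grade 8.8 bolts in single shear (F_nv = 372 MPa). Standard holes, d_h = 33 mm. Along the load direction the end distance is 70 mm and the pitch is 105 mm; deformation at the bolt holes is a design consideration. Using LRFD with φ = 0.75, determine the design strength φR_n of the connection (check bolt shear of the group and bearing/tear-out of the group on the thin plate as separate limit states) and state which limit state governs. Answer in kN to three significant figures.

592 kN (bolt shear governs)

Bolt shear: A_b = π·30²/4 = 706.9 mm²; R_n = 372 × 706.9 × 3 × 1 / 1000 = 788.9 kN → 0.75 × 788.9 = 592 kN.
Bearing (1.2 l_c t F_u ≤ 2.4 d t F_u): upper limit = 2.4·30·20·410 / 1000 = 590.4 kN.
  Edge l_c = 70 − 33/2 = 53.5 → r_n = 526.4 kN; interior l_c = 105 − 33 = 72 → r_n = 590.4 kN.
  R_n,bearing = 1·526.4 + 2·590.4 = 1707 kN → 0.75 × 1707 = 1280 kN.
Bolt shear governs: 592 kN.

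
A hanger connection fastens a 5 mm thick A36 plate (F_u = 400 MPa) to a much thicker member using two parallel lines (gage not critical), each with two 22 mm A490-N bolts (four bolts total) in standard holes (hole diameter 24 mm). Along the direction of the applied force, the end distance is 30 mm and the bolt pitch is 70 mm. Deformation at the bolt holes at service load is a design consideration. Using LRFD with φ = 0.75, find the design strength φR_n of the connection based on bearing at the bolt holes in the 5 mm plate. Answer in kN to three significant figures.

223 kN

Per bolt r_n = 1.2 l_c t F_u ≤ 2.4 d t F_u; upper limit = 2.4 × 22 × 5 × 400 / 1000 = 105.6 kN.
Edge bolt: l_c = 30 − 24/2 = 18 mm → 1.2 × 18 × 5 × 400 / 1000 = 43.2 → r_n = 43.2 kN.
Interior bolts: l_c = 70 − 24 = 46 mm → 1.2 × 46 × 5 × 400 / 1000 = 110.4 → r_n = 105.6 kN.
R_n = 2 × 43.2 + 2 × 105.6 = 297.6 kN.
Design strength φR_n = 0.75 × 297.6 = 223 kN.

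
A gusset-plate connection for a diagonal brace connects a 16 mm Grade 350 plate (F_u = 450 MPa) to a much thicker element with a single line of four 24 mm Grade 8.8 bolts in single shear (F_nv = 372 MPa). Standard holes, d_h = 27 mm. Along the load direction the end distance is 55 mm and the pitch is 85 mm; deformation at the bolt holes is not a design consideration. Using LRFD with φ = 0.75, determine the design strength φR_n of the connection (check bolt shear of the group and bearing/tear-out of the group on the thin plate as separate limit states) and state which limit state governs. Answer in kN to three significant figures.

Bolt shear: A_b = π·24²/4 = 452.4 mm²; R_n = 372 × 452.4 × 4 × 1 / 1000 = 673.2 kN → 0.75 × 673.2 = 505 kN.
Bearing (1.5 l_c t F_u ≤ 3.0 d t F_u): upper limit = 3.0·24·16·450 / 1000 = 518.4 kN.
  Edge l_c = 55 − 27/2 = 41.5 → r_n = 448.2 kN; interior l_c = 85 − 27 = 58 → r_n = 518.4 kN.
  R_n,bearing = 1·448.2 + 3·518.4 = 2003 kN → 0.75 × 2003 = 1500 kN.
Bolt shear governs: 505 kN.

505 kN (bolt shear governs)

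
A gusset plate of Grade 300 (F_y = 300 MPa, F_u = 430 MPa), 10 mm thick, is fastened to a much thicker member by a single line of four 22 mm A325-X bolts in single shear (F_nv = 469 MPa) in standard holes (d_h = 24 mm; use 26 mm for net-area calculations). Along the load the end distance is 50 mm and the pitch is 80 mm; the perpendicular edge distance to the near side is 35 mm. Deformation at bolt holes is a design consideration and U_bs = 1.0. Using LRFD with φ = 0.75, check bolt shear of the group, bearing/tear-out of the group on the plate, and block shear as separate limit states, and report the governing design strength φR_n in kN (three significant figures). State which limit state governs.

456 kN (block shear governs)

Bolt shear: A_b = π·22²/4 = 380.1 mm²; R_n = 469 × 380.1 × 4 × 1 / 1000 = 713.1 kN → 0.75 × 713.1 = 535 kN.
Bearing: edge l_c = 38, r_n = 196.1 kN; interior l_c = 56, r_n = 227 kN; R_n = 196.1 + 3·227 = 877.2 kN → 658 kN.
Block shear: A_gv = 2900, A_nv = 1990, A_nt = 220 mm²; R_n = min(0.6F_uA_nv, 0.6F_yA_gv) + U_bs·F_u·A_nt = 608 kN → 456 kN.
Block shear governs: 456 kN.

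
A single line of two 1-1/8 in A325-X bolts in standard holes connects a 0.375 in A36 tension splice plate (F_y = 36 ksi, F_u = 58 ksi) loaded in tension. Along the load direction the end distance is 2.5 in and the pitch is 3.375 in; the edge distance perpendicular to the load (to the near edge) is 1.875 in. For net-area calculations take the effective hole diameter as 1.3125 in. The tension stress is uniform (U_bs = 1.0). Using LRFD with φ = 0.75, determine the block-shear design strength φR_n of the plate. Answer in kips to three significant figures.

55.6 kips

Shear plane L_v = 2.5 + 1·3.375 = 5.875 in; A_gv = 5.875 × 0.375 = 2.203 in².
A_nv = (5.875 − 1.5·1.3125) × 0.375 = 1.465 in².
A_nt = (1.875 − 0.5·1.3125) × 0.375 = 0.457 in².
0.6 F_u A_nv = 50.98 kips; 0.6 F_y A_gv = 47.59 kips → shear yielding governs the shear term.
R_n = 47.59 + 1.0 × 58 × 0.457 = 74.1 kips.
Design strength φR_n = 0.75 × 74.1 = 55.6 kips.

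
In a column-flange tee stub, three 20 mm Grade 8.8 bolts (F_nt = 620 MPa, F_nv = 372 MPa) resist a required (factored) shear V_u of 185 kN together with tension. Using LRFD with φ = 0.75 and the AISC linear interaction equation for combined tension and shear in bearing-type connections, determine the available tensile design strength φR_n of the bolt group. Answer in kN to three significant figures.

261 kN

A_b = π·20²/4 = 314.2 mm²; f_rv = 185 × 1000 / (3 × 314.2) = 196.3 MPa.
F'_nt = 1.3 F_nt − (F_nt / φF_nv) f_rv = 1.3·620 − (620/(0.75·372))·196.3 = 369.8 MPa, capped at F_nt → F'_nt = 369.8 MPa.
R_n = F'_nt · A_b · n = 369.8 × 314.2 × 3 / 1000 = 348.5 kN.
Design strength φR_n = 0.75 × 348.5 = 261 kN.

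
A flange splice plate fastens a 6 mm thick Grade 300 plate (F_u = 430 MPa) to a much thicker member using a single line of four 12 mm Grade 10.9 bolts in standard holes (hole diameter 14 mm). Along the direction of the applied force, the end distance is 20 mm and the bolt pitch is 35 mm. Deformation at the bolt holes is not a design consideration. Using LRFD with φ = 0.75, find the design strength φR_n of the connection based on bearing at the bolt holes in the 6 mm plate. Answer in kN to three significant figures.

221 kN

Per bolt r_n = 1.5 l_c t F_u ≤ 3.0 d t F_u; upper limit = 3.0 × 12 × 6 × 430 / 1000 = 92.88 kN.
Edge bolt: l_c = 20 − 14/2 = 13 mm → 1.5 × 13 × 6 × 430 / 1000 = 50.31 → r_n = 50.31 kN.
Interior bolts: l_c = 35 − 14 = 21 mm → 1.5 × 21 × 6 × 430 / 1000 = 81.27 → r_n = 81.27 kN.
R_n = 1 × 50.31 + 3 × 81.27 = 294.1 kN.
Design strength φR_n = 0.75 × 294.1 = 221 kN.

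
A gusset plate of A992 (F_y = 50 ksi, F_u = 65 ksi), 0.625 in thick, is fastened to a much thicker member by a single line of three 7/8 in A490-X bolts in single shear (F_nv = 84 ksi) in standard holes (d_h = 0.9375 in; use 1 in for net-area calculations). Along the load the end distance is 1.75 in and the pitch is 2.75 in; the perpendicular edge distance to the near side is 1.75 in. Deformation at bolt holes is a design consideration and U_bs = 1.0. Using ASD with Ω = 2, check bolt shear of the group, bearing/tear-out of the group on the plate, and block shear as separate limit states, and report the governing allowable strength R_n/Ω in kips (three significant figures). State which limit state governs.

Bolt shear: A_b = π·0.875²/4 = 0.6013 in²; R_n = 84 × 0.6013 × 3 × 1 = 151.5 kips → 151.5 / 2 = 75.8 kips.
Bearing: edge l_c = 1.281, r_n = 62.46 kips; interior l_c = 1.812, r_n = 85.31 kips; R_n = 62.46 + 2·85.31 = 233.1 kips → 117 kips.
Block shear: A_gv = 4.531, A_nv = 2.969, A_nt = 0.7812 in²; R_n = min(0.6F_uA_nv, 0.6F_yA_gv) + U_bs·F_u·A_nt = 166.6 kips → 83.3 kips.
Bolt shear governs: 75.8 kips.

75.8 kips (bolt shear governs)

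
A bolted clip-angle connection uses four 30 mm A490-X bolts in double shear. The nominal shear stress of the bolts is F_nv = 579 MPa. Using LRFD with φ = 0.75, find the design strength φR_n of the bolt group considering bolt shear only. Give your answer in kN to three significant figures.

2460 kN

A_b = π × 30² / 4 = 706.9 mm².
R_n = F_nv · A_b · n · n_s = 579 × 706.9 × 4 × 2 / 1000 = 3274 kN.
Design strength φR_n = 0.75 × 3274 = 2460 kN.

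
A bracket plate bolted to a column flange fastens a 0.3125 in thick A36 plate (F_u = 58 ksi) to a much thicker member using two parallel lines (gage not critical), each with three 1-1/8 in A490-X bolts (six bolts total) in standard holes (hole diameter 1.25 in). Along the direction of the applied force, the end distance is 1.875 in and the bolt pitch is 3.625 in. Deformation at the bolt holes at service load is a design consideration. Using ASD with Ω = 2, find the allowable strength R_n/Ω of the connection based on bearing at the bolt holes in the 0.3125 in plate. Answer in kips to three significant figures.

Per bolt r_n = 1.2 l_c t F_u ≤ 2.4 d t F_u; upper limit = 2.4 × 1.125 × 0.3125 × 58 = 48.94 kips.
Edge bolt: l_c = 1.875 − 1.25/2 = 1.25 in → 1.2 × 1.25 × 0.3125 × 58 = 27.19 → r_n = 27.19 kips.
Interior bolts: l_c = 3.625 − 1.25 = 2.375 in → 1.2 × 2.375 × 0.3125 × 58 = 51.66 → r_n = 48.94 kips.
R_n = 2 × 27.19 + 4 × 48.94 = 250.1 kips.
Allowable strength R_n/Ω = 250.1 / 2 = 125 kips.

125 kips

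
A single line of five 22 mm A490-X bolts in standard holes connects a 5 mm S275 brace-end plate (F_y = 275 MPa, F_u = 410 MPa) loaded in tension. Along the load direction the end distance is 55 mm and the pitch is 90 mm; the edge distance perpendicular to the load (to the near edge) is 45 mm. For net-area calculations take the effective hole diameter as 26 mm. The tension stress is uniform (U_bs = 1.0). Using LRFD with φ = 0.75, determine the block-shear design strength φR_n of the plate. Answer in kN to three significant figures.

306 kN

Shear plane L_v = 55 + 4·90 = 415 mm; A_gv = 415 × 5 = 2075 mm².
A_nv = (415 − 4.5·26) × 5 = 1490 mm².
A_nt = (45 − 0.5·26) × 5 = 160 mm².
0.6 F_u A_nv = 366.5 kN; 0.6 F_y A_gv = 342.4 kN → shear yielding governs the shear term.
R_n = 342.4 + 1.0 × 410 × 160 / 1000 = 408 kN.
Design strength φR_n = 0.75 × 408 = 306 kN.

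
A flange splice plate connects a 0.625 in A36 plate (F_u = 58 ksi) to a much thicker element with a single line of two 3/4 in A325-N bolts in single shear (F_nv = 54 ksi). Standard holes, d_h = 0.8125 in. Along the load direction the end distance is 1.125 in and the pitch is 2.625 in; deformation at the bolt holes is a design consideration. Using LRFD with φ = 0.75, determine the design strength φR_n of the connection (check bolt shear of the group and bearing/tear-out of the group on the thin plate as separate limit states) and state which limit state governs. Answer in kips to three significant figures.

35.8 kips (bolt shear governs)

Bolt shear: A_b = π·0.75²/4 = 0.4418 in²; R_n = 54 × 0.4418 × 2 × 1 = 47.71 kips → 0.75 × 47.71 = 35.8 kips.
Bearing (1.2 l_c t F_u ≤ 2.4 d t F_u): upper limit = 2.4·0.75·0.625·58 = 65.25 kips.
  Edge l_c = 1.125 − 0.8125/2 = 0.7188 → r_n = 31.27 kips; interior l_c = 2.625 − 0.8125 = 1.812 → r_n = 65.25 kips.
  R_n,bearing = 1·31.27 + 1·65.25 = 96.52 kips → 0.75 × 96.52 = 72.4 kips.
Bolt shear governs: 35.8 kips.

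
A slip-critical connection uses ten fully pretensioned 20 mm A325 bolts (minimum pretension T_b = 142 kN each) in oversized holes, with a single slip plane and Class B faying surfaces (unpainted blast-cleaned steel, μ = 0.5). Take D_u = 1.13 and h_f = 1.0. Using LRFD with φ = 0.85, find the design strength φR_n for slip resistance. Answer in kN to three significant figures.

682 kN

R_n = μ · D_u · h_f · T_b · n_s · n_b = 0.5 × 1.13 × 1.0 × 142 × 1 × 10 = 802.3 kN.
Design strength φR_n = 0.85 × 802.3 = 682 kN.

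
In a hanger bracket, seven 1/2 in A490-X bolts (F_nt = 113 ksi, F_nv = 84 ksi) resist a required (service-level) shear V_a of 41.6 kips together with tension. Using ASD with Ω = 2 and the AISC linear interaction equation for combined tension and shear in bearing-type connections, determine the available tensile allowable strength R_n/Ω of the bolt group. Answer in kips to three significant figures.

45 kips

A_b = π·0.5²/4 = 0.1963 in²; f_rv = 41.6 / (7 × 0.1963) = 30.27 ksi.
F'_nt = 1.3 F_nt − (Ω F_nt / F_nv) f_rv = 1.3·113 − (2·113/84)·30.27 = 65.47 ksi, capped at F_nt → F'_nt = 65.47 ksi.
R_n = F'_nt · A_b · n = 65.47 × 0.1963 × 7 = 89.98 kips.
Allowable strength R_n/Ω = 89.98 / 2 = 45 kips.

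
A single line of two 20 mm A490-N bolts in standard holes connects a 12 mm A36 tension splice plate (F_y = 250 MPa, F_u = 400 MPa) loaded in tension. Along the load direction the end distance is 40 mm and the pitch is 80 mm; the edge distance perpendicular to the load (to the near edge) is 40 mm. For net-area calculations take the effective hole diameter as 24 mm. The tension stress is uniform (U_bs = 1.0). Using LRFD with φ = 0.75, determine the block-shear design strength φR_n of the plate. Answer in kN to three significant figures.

Shear plane L_v = 40 + 1·80 = 120 mm; A_gv = 120 × 12 = 1440 mm².
A_nv = (120 − 1.5·24) × 12 = 1008 mm².
A_nt = (40 − 0.5·24) × 12 = 336 mm².
0.6 F_u A_nv = 241.9 kN; 0.6 F_y A_gv = 216 kN → shear yielding governs the shear term.
R_n = 216 + 1.0 × 400 × 336 / 1000 = 350.4 kN.
Design strength φR_n = 0.75 × 350.4 = 263 kN.

263 kN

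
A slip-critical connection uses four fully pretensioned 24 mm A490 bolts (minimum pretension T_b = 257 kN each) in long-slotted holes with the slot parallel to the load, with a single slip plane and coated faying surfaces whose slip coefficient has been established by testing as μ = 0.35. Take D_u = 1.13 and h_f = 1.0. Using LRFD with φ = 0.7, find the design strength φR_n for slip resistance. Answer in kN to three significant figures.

285 kN

R_n = μ · D_u · h_f · T_b · n_s · n_b = 0.35 × 1.13 × 1.0 × 257 × 1 × 4 = 406.6 kN.
Design strength φR_n = 0.7 × 406.6 = 285 kN.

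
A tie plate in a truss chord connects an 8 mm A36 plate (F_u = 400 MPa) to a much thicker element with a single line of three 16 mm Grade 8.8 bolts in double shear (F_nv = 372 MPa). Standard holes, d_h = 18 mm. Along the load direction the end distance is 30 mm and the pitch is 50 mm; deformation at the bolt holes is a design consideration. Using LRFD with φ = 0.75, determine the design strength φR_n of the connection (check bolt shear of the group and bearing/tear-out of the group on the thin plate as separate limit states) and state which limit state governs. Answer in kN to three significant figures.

245 kN (bearing governs)

Bolt shear: A_b = π·16²/4 = 201.1 mm²; R_n = 372 × 201.1 × 3 × 2 / 1000 = 448.8 kN → 0.75 × 448.8 = 337 kN.
Bearing (1.2 l_c t F_u ≤ 2.4 d t F_u): upper limit = 2.4·16·8·400 / 1000 = 122.9 kN.
  Edge l_c = 30 − 18/2 = 21 → r_n = 80.64 kN; interior l_c = 50 − 18 = 32 → r_n = 122.9 kN.
  R_n,bearing = 1·80.64 + 2·122.9 = 326.4 kN → 0.75 × 326.4 = 245 kN.
Bearing governs: 245 kN.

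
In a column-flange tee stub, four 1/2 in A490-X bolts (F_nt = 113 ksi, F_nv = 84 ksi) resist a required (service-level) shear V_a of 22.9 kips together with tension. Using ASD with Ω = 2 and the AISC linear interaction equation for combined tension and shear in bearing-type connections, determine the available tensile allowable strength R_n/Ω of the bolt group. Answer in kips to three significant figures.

26.9 kips

A_b = π·0.5²/4 = 0.1963 in²; f_rv = 22.9 / (4 × 0.1963) = 29.16 ksi.
F'_nt = 1.3 F_nt − (Ω F_nt / F_nv) f_rv = 1.3·113 − (2·113/84)·29.16 = 68.45 ksi, capped at F_nt → F'_nt = 68.45 ksi.
R_n = F'_nt · A_b · n = 68.45 × 0.1963 × 4 = 53.76 kips.
Allowable strength R_n/Ω = 53.76 / 2 = 26.9 kips.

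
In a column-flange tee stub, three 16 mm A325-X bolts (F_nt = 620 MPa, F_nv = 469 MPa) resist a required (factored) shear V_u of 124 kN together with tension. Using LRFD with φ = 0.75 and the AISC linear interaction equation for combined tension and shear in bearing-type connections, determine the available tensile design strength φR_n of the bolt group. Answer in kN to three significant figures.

A_b = π·16²/4 = 201.1 mm²; f_rv = 124 × 1000 / (3 × 201.1) = 205.6 MPa.
F'_nt = 1.3 F_nt − (F_nt / φF_nv) f_rv = 1.3·620 − (620/(0.75·469))·205.6 = 443.7 MPa, capped at F_nt → F'_nt = 443.7 MPa.
R_n = F'_nt · A_b · n = 443.7 × 201.1 × 3 / 1000 = 267.6 kN.
Design strength φR_n = 0.75 × 267.6 = 201 kN.

201 kN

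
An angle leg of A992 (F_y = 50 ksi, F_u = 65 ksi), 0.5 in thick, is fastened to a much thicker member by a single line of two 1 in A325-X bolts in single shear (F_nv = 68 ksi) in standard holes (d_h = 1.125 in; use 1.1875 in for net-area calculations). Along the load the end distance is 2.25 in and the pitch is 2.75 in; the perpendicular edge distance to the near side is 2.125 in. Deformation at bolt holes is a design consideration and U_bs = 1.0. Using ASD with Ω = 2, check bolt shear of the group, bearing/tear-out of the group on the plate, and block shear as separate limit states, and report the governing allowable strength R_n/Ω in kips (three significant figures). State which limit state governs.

53.4 kips (bolt shear governs)

Bolt shear: A_b = π·1²/4 = 0.7854 in²; R_n = 68 × 0.7854 × 2 × 1 = 106.8 kips → 106.8 / 2 = 53.4 kips.
Bearing: edge l_c = 1.688, r_n = 65.81 kips; interior l_c = 1.625, r_n = 63.38 kips; R_n = 65.81 + 1·63.38 = 129.2 kips → 64.6 kips.
Block shear: A_gv = 2.5, A_nv = 1.609, A_nt = 0.7656 in²; R_n = min(0.6F_uA_nv, 0.6F_yA_gv) + U_bs·F_u·A_nt = 112.5 kips → 56.3 kips.
Bolt shear governs: 53.4 kips.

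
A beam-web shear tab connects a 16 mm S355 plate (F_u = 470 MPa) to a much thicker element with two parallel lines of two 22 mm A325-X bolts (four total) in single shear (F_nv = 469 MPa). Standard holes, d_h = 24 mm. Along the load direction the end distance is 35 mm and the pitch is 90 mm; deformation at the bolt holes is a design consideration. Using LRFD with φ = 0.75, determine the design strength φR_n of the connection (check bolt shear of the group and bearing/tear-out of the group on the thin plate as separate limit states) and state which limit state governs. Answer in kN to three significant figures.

535 kN (bolt shear governs)

Bolt shear: A_b = π·22²/4 = 380.1 mm²; R_n = 469 × 380.1 × 4 × 1 / 1000 = 713.1 kN → 0.75 × 713.1 = 535 kN.
Bearing (1.2 l_c t F_u ≤ 2.4 d t F_u): upper limit = 2.4·22·16·470 / 1000 = 397.1 kN.
  Edge l_c = 35 − 24/2 = 23 → r_n = 207.6 kN; interior l_c = 90 − 24 = 66 → r_n = 397.1 kN.
  R_n,bearing = 2·207.6 + 2·397.1 = 1209 kN → 0.75 × 1209 = 907 kN.
Bolt shear governs: 535 kN.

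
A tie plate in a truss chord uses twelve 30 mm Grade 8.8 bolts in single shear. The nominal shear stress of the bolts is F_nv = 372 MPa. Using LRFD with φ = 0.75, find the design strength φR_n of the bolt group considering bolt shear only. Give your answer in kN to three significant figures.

2370 kN

A_b = π × 30² / 4 = 706.9 mm².
R_n = F_nv · A_b · n · n_s = 372 × 706.9 × 12 × 1 / 1000 = 3155 kN.
Design strength φR_n = 0.75 × 3155 = 2370 kN.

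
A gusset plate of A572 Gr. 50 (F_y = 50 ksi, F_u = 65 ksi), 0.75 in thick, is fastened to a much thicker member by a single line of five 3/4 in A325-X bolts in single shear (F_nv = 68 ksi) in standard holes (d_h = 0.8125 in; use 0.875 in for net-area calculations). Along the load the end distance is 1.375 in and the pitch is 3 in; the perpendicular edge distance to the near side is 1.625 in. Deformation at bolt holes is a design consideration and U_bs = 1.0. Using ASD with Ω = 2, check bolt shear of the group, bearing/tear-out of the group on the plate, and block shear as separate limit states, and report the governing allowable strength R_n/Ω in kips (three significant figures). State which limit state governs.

Bolt shear: A_b = π·0.75²/4 = 0.4418 in²; R_n = 68 × 0.4418 × 5 × 1 = 150.2 kips → 150.2 / 2 = 75.1 kips.
Bearing: edge l_c = 0.9688, r_n = 56.67 kips; interior l_c = 2.188, r_n = 87.75 kips; R_n = 56.67 + 4·87.75 = 407.7 kips → 204 kips.
Block shear: A_gv = 10.03, A_nv = 7.078, A_nt = 0.8906 in²; R_n = min(0.6F_uA_nv, 0.6F_yA_gv) + U_bs·F_u·A_nt = 333.9 kips → 167 kips.
Bolt shear governs: 75.1 kips.

75.1 kips (bolt shear governs)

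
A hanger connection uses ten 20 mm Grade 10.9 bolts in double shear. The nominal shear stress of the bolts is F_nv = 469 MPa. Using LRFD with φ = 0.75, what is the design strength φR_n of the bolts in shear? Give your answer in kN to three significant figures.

A_b = π × 20² / 4 = 314.2 mm².
R_n = F_nv · A_b · n · n_s = 469 × 314.2 × 10 × 2 / 1000 = 2947 kN.
Design strength φR_n = 0.75 × 2947 = 2210 kN.

2210 kN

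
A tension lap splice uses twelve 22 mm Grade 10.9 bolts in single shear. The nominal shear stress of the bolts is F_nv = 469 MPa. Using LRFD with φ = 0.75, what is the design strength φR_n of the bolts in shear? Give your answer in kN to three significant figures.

A_b = π × 22² / 4 = 380.1 mm².
R_n = F_nv · A_b · n · n_s = 469 × 380.1 × 12 × 1 / 1000 = 2139 kN.
Design strength φR_n = 0.75 × 2139 = 1600 kN.

1600 kN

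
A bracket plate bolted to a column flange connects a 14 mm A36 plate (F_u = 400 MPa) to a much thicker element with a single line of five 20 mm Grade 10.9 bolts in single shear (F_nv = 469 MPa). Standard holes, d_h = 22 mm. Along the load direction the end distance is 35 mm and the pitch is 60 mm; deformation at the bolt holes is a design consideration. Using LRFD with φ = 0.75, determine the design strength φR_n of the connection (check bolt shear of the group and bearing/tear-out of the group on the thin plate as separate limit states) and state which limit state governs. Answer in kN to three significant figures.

553 kN (bolt shear governs)

Bolt shear: A_b = π·20²/4 = 314.2 mm²; R_n = 469 × 314.2 × 5 × 1 / 1000 = 736.7 kN → 0.75 × 736.7 = 553 kN.
Bearing (1.2 l_c t F_u ≤ 2.4 d t F_u): upper limit = 2.4·20·14·400 / 1000 = 268.8 kN.
  Edge l_c = 35 − 22/2 = 24 → r_n = 161.3 kN; interior l_c = 60 − 22 = 38 → r_n = 255.4 kN.
  R_n,bearing = 1·161.3 + 4·255.4 = 1183 kN → 0.75 × 1183 = 887 kN.
Bolt shear governs: 553 kN.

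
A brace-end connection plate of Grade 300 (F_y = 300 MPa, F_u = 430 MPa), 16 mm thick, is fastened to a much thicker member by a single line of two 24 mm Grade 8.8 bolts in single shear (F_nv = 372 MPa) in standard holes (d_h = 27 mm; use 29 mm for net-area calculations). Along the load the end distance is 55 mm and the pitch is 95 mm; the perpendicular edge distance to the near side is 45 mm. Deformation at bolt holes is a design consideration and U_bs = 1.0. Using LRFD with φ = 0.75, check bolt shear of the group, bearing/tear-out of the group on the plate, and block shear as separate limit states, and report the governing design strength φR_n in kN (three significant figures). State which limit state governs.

Bolt shear: A_b = π·24²/4 = 452.4 mm²; R_n = 372 × 452.4 × 2 × 1 / 1000 = 336.6 kN → 0.75 × 336.6 = 252 kN.
Bearing: edge l_c = 41.5, r_n = 342.6 kN; interior l_c = 68, r_n = 396.3 kN; R_n = 342.6 + 1·396.3 = 738.9 kN → 554 kN.
Block shear: A_gv = 2400, A_nv = 1704, A_nt = 488 mm²; R_n = min(0.6F_uA_nv, 0.6F_yA_gv) + U_bs·F_u·A_nt = 641.8 kN → 481 kN.
Bolt shear governs: 252 kN.

252 kN (bolt shear governs)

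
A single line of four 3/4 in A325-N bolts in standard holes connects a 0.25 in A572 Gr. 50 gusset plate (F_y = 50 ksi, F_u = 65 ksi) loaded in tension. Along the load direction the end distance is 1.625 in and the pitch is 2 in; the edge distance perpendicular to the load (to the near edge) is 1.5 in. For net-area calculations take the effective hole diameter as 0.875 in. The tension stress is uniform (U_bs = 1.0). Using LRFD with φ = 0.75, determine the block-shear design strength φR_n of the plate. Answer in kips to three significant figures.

46.3 kips

Shear plane L_v = 1.625 + 3·2 = 7.625 in; A_gv = 7.625 × 0.25 = 1.906 in².
A_nv = (7.625 − 3.5·0.875) × 0.25 = 1.141 in².
A_nt = (1.5 − 0.5·0.875) × 0.25 = 0.2656 in².
0.6 F_u A_nv = 44.48 kips; 0.6 F_y A_gv = 57.19 kips → shear rupture governs the shear term.
R_n = 44.48 + 1.0 × 65 × 0.2656 = 61.75 kips.
Design strength φR_n = 0.75 × 61.75 = 46.3 kips.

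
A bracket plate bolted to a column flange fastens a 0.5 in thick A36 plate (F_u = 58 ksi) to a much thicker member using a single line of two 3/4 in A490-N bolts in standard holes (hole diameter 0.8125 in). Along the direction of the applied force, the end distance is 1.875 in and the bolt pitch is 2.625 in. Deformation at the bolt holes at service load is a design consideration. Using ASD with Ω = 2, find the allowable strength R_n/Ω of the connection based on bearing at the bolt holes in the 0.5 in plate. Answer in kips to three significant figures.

Per bolt r_n = 1.2 l_c t F_u ≤ 2.4 d t F_u; upper limit = 2.4 × 0.75 × 0.5 × 58 = 52.2 kips.
Edge bolt: l_c = 1.875 − 0.8125/2 = 1.469 in → 1.2 × 1.469 × 0.5 × 58 = 51.11 → r_n = 51.11 kips.
Interior bolts: l_c = 2.625 − 0.8125 = 1.812 in → 1.2 × 1.812 × 0.5 × 58 = 63.07 → r_n = 52.2 kips.
R_n = 1 × 51.11 + 1 × 52.2 = 103.3 kips.
Allowable strength R_n/Ω = 103.3 / 2 = 51.7 kips.

51.7 kips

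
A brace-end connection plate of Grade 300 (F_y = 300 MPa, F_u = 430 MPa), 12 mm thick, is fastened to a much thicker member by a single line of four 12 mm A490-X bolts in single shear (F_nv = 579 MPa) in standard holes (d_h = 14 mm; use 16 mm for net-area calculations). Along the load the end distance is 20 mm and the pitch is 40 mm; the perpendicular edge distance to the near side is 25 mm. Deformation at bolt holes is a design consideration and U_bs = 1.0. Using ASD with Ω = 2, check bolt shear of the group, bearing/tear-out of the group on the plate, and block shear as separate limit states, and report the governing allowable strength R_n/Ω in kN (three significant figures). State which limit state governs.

131 kN (bolt shear governs)

Bolt shear: A_b = π·12²/4 = 113.1 mm²; R_n = 579 × 113.1 × 4 × 1 / 1000 = 261.9 kN → 261.9 / 2 = 131 kN.
Bearing: edge l_c = 13, r_n = 80.5 kN; interior l_c = 26, r_n = 148.6 kN; R_n = 80.5 + 3·148.6 = 526.3 kN → 263 kN.
Block shear: A_gv = 1680, A_nv = 1008, A_nt = 204 mm²; R_n = min(0.6F_uA_nv, 0.6F_yA_gv) + U_bs·F_u·A_nt = 347.8 kN → 174 kN.
Bolt shear governs: 131 kN.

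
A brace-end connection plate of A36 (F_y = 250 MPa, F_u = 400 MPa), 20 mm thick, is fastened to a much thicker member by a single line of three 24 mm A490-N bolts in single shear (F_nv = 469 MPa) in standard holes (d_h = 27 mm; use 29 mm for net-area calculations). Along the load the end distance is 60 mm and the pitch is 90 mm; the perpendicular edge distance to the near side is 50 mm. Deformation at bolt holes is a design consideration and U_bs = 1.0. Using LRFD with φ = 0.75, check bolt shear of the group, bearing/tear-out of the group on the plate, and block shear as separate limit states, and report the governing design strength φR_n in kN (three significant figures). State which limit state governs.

477 kN (bolt shear governs)

Bolt shear: A_b = π·24²/4 = 452.4 mm²; R_n = 469 × 452.4 × 3 × 1 / 1000 = 636.5 kN → 0.75 × 636.5 = 477 kN.
Bearing: edge l_c = 46.5, r_n = 446.4 kN; interior l_c = 63, r_n = 460.8 kN; R_n = 446.4 + 2·460.8 = 1368 kN → 1030 kN.
Block shear: A_gv = 4800, A_nv = 3350, A_nt = 710 mm²; R_n = min(0.6F_uA_nv, 0.6F_yA_gv) + U_bs·F_u·A_nt = 1004 kN → 753 kN.
Bolt shear governs: 477 kN.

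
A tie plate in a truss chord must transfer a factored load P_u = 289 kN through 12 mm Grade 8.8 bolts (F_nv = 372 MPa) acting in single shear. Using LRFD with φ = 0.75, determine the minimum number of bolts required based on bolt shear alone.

10 bolts

A_b = π·12²/4 = 113.1 mm².
Per-bolt design strength φR_n = 0.75 × 372 × 113.1 × 1 / 1000 = 31.55 kN.
n ≥ 289 / 31.55 = 9.159 → use 10 bolts.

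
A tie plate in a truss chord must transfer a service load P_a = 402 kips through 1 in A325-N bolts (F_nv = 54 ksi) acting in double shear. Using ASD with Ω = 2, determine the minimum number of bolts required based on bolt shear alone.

A_b = π·1²/4 = 0.7854 in².
Per-bolt allowable strength R_n/Ω = 54 × 0.7854 × 2 / 2 = 42.41 kips.
n ≥ 402 / 42.41 = 9.479 → use 10 bolts.

10 bolts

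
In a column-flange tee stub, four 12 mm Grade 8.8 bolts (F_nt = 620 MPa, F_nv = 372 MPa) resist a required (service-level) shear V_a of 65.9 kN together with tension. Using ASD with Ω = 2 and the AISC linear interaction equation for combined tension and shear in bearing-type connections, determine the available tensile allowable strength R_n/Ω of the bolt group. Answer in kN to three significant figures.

A_b = π·12²/4 = 113.1 mm²; f_rv = 65.9 × 1000 / (4 × 113.1) = 145.7 MPa.
F'_nt = 1.3 F_nt − (Ω F_nt / F_nv) f_rv = 1.3·620 − (2·620/372)·145.7 = 320.4 MPa, capped at F_nt → F'_nt = 320.4 MPa.
R_n = F'_nt · A_b · n = 320.4 × 113.1 × 4 / 1000 = 145 kN.
Allowable strength R_n/Ω = 145 / 2 = 72.5 kN.

72.5 kN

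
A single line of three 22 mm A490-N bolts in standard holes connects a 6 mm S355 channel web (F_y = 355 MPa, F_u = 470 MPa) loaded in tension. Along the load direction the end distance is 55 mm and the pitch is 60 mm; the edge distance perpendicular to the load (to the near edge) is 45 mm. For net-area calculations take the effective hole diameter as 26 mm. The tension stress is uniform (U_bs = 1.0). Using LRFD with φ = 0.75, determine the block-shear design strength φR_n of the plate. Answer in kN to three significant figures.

207 kN

Shear plane L_v = 55 + 2·60 = 175 mm; A_gv = 175 × 6 = 1050 mm².
A_nv = (175 − 2.5·26) × 6 = 660 mm².
A_nt = (45 − 0.5·26) × 6 = 192 mm².
0.6 F_u A_nv = 186.1 kN; 0.6 F_y A_gv = 223.7 kN → shear rupture governs the shear term.
R_n = 186.1 + 1.0 × 470 × 192 / 1000 = 276.4 kN.
Design strength φR_n = 0.75 × 276.4 = 207 kN.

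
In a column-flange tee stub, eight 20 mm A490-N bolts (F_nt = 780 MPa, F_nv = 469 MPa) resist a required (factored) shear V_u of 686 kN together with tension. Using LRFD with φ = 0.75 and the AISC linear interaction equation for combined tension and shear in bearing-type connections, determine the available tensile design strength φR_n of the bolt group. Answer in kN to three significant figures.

770 kN

A_b = π·20²/4 = 314.2 mm²; f_rv = 686 × 1000 / (8 × 314.2) = 273 MPa.
F'_nt = 1.3 F_nt − (F_nt / φF_nv) f_rv = 1.3·780 − (780/(0.75·469))·273 = 408.7 MPa, capped at F_nt → F'_nt = 408.7 MPa.
R_n = F'_nt · A_b · n = 408.7 × 314.2 × 8 / 1000 = 1027 kN.
Design strength φR_n = 0.75 × 1027 = 770 kN.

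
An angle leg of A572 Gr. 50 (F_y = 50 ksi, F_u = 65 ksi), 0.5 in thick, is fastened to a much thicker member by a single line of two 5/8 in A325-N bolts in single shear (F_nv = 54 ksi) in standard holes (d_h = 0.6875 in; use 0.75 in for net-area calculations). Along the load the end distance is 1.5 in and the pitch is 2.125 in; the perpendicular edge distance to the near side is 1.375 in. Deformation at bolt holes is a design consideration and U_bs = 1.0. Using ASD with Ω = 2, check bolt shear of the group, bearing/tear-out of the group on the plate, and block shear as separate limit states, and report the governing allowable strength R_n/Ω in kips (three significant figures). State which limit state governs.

16.6 kips (bolt shear governs)

Bolt shear: A_b = π·0.625²/4 = 0.3068 in²; R_n = 54 × 0.3068 × 2 × 1 = 33.13 kips → 33.13 / 2 = 16.6 kips.
Bearing: edge l_c = 1.156, r_n = 45.09 kips; interior l_c = 1.438, r_n = 48.75 kips; R_n = 45.09 + 1·48.75 = 93.84 kips → 46.9 kips.
Block shear: A_gv = 1.812, A_nv = 1.25, A_nt = 0.5 in²; R_n = min(0.6F_uA_nv, 0.6F_yA_gv) + U_bs·F_u·A_nt = 81.25 kips → 40.6 kips.
Bolt shear governs: 16.6 kips.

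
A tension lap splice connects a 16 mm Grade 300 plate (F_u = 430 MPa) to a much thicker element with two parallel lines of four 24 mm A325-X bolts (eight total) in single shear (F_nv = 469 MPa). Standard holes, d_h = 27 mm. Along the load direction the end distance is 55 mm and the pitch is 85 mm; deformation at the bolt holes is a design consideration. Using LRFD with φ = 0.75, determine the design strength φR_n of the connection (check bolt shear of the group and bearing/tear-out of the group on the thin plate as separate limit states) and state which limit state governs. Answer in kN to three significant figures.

Bolt shear: A_b = π·24²/4 = 452.4 mm²; R_n = 469 × 452.4 × 8 × 1 / 1000 = 1697 kN → 0.75 × 1697 = 1270 kN.
Bearing (1.2 l_c t F_u ≤ 2.4 d t F_u): upper limit = 2.4·24·16·430 / 1000 = 396.3 kN.
  Edge l_c = 55 − 27/2 = 41.5 → r_n = 342.6 kN; interior l_c = 85 − 27 = 58 → r_n = 396.3 kN.
  R_n,bearing = 2·342.6 + 6·396.3 = 3063 kN → 0.75 × 3063 = 2300 kN.
Bolt shear governs: 1270 kN.

1270 kN (bolt shear governs)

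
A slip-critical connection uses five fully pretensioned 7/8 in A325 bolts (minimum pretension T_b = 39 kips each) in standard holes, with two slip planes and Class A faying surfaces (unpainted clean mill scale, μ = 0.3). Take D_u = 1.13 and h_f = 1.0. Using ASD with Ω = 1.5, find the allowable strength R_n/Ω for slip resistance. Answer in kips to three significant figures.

R_n = μ · D_u · h_f · T_b · n_s · n_b = 0.3 × 1.13 × 1.0 × 39 × 2 × 5 = 132.2 kips.
Allowable strength R_n/Ω = 132.2 / 1.5 = 88.1 kips.

88.1 kips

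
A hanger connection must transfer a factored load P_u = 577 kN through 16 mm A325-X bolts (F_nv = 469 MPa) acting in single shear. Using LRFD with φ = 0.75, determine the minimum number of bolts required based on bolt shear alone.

A_b = π·16²/4 = 201.1 mm².
Per-bolt design strength φR_n = 0.75 × 469 × 201.1 × 1 / 1000 = 70.72 kN.
n ≥ 577 / 70.72 = 8.159 → use 9 bolts.

9 bolts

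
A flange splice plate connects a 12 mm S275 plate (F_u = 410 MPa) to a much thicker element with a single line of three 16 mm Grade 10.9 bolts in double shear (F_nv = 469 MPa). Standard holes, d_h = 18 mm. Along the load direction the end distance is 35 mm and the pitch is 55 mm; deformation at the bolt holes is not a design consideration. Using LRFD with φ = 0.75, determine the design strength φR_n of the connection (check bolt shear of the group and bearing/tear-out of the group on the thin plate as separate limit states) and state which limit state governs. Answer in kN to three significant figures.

Bolt shear: A_b = π·16²/4 = 201.1 mm²; R_n = 469 × 201.1 × 3 × 2 / 1000 = 565.8 kN → 0.75 × 565.8 = 424 kN.
Bearing (1.5 l_c t F_u ≤ 3.0 d t F_u): upper limit = 3.0·16·12·410 / 1000 = 236.2 kN.
  Edge l_c = 35 − 18/2 = 26 → r_n = 191.9 kN; interior l_c = 55 − 18 = 37 → r_n = 236.2 kN.
  R_n,bearing = 1·191.9 + 2·236.2 = 664.2 kN → 0.75 × 664.2 = 498 kN.
Bolt shear governs: 424 kN.

424 kN (bolt shear governs)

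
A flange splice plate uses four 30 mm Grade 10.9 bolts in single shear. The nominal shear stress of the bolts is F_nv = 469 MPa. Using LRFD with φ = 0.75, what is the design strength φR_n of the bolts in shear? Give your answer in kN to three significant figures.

A_b = π × 30² / 4 = 706.9 mm².
R_n = F_nv · A_b · n · n_s = 469 × 706.9 × 4 × 1 / 1000 = 1326 kN.
Design strength φR_n = 0.75 × 1326 = 995 kN.

995 kN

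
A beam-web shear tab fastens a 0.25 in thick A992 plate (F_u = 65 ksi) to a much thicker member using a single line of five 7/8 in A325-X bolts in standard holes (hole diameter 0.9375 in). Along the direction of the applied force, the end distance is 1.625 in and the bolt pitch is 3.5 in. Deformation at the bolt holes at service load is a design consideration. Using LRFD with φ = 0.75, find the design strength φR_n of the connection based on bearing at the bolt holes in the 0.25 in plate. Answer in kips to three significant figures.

Per bolt r_n = 1.2 l_c t F_u ≤ 2.4 d t F_u; upper limit = 2.4 × 0.875 × 0.25 × 65 = 34.12 kips.
Edge bolt: l_c = 1.625 − 0.9375/2 = 1.156 in → 1.2 × 1.156 × 0.25 × 65 = 22.55 → r_n = 22.55 kips.
Interior bolts: l_c = 3.5 − 0.9375 = 2.562 in → 1.2 × 2.562 × 0.25 × 65 = 49.97 → r_n = 34.12 kips.
R_n = 1 × 22.55 + 4 × 34.12 = 159 kips.
Design strength φR_n = 0.75 × 159 = 119 kips.

119 kips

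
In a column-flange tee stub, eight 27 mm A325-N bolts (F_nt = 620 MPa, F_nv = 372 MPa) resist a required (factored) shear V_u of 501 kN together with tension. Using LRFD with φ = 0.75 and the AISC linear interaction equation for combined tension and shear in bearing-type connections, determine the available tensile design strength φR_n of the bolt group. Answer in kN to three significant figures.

A_b = π·27²/4 = 572.6 mm²; f_rv = 501 × 1000 / (8 × 572.6) = 109.4 MPa.
F'_nt = 1.3 F_nt − (F_nt / φF_nv) f_rv = 1.3·620 − (620/(0.75·372))·109.4 = 562.9 MPa, capped at F_nt → F'_nt = 562.9 MPa.
R_n = F'_nt · A_b · n = 562.9 × 572.6 × 8 / 1000 = 2579 kN.
Design strength φR_n = 0.75 × 2579 = 1930 kN.

1930 kN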